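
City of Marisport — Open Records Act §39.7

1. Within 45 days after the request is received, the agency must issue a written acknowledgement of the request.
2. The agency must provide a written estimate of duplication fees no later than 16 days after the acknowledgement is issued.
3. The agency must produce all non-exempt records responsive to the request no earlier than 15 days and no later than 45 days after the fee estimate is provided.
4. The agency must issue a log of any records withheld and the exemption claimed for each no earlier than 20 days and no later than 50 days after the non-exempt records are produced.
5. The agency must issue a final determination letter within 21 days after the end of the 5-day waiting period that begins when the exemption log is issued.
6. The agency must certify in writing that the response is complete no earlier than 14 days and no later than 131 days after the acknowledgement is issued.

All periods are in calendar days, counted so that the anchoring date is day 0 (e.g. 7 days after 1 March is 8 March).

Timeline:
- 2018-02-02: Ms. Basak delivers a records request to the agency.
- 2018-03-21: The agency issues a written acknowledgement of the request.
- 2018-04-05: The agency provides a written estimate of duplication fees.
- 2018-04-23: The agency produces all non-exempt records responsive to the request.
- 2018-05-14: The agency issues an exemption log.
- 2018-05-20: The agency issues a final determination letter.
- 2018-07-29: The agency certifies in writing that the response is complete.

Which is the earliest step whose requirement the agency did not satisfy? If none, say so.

Step 1 — counting 45 days from 2018-02-02 (when the request is received) gives a deadline of 2018-03-19; not done until 2018-03-21, 2 days after the deadline.

Step 1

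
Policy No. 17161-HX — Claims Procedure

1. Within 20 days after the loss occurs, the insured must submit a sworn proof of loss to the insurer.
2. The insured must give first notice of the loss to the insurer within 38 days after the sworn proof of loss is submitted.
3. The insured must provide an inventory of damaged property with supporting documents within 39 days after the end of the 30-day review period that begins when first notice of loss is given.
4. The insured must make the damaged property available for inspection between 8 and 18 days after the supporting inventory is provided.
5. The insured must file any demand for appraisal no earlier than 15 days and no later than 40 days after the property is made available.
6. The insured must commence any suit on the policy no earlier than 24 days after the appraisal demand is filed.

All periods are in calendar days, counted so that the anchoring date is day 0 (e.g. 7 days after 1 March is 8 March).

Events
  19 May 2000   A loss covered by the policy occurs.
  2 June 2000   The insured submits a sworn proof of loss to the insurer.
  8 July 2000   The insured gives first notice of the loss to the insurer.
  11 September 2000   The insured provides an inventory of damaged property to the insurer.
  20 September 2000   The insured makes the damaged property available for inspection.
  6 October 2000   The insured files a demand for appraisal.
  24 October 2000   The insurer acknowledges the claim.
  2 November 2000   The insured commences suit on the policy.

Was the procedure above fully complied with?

(1) due by 19 May 2000 + 20 days = 8 June 2000; 2 June 2000 is within that limit.
(2) due by 2 June 2000 + 38 days = 10 July 2000; 8 July 2000 is within that limit.
(3) due by 7 August 2000 + 39 days = 15 September 2000; done 11 September 2000 — timely.
(4) the permitted window runs from 11 September 2000 + 8 = 19 September 2000 to 11 September 2000 + 18 = 29 September 2000; 20 September 2000 falls inside that range.
(5) the permitted window runs from 20 September 2000 + 15 = 5 October 2000 to 20 September 2000 + 40 = 30 October 2000; 6 October 2000 falls inside that range.
(6) permitted from 6 October 2000 + 24 days = 30 October 2000 onward; 2 November 2000 is on or after that date.

Yes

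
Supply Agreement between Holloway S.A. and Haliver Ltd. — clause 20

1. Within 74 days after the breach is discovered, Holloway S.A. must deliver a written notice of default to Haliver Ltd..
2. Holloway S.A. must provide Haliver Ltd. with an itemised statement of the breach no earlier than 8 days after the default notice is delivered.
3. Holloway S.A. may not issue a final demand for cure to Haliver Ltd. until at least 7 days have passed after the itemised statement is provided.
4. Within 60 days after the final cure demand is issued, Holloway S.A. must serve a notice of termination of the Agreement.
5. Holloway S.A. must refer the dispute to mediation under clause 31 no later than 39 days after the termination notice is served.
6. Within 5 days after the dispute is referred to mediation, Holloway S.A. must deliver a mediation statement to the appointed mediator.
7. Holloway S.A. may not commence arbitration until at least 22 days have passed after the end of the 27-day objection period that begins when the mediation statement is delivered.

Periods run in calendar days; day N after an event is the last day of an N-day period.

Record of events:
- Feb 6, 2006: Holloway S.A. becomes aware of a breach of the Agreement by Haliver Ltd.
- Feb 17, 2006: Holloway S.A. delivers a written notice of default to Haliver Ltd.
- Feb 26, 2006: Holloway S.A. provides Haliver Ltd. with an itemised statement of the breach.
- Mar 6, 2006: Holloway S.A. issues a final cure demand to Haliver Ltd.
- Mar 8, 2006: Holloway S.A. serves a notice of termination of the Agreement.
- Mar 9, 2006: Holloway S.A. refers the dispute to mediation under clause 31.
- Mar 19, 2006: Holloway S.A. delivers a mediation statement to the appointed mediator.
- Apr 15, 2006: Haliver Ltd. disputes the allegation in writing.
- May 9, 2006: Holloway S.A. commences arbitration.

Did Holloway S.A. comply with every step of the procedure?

Step 1: 74 days after Feb 6, 2006 (when the breach is discovered) is Apr 21, 2006; done Feb 17, 2006 — timely.
Step 2: the earliest permitted date is 8 days after Feb 17, 2006 (when the default notice is delivered), i.e. Feb 25, 2006; done Feb 26, 2006 — permitted.
Step 3: the earliest permitted date is 7 days after Feb 26, 2006 (when the itemised statement is provided), i.e. Mar 5, 2006; done Mar 6, 2006 — permitted.
Step 4: 60 days after Mar 6, 2006 (when the final cure demand is issued) is May 5, 2006; done Mar 8, 2006 — timely.
Step 5: 39 days after Mar 8, 2006 (when the termination notice is served) is Apr 16, 2006; done Mar 9, 2006 — timely.
Step 6: 5 days after Mar 9, 2006 (when the dispute is referred to mediation) is Mar 14, 2006; done Mar 19, 2006 — 5 days late.
The procedure was therefore not followed at step 6.

No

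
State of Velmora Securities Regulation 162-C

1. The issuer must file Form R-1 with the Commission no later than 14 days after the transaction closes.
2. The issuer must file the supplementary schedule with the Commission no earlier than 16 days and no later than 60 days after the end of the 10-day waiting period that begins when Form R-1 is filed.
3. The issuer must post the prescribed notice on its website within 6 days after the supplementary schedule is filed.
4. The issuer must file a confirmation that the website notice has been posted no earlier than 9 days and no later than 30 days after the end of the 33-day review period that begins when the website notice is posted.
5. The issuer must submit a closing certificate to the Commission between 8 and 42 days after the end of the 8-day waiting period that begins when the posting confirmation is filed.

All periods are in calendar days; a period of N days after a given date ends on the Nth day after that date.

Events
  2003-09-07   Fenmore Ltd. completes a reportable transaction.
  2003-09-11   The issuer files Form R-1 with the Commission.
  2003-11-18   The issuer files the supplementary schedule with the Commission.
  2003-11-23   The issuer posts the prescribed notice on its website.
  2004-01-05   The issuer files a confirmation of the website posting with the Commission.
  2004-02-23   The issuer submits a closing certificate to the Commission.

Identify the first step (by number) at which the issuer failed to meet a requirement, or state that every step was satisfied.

None — every step was satisfied

Step 1 — counting 14 days from 2003-09-07 (when the transaction closes) gives a deadline of 2003-09-21; completed 2003-09-11, before the deadline.
Step 2 — 16 and 60 days from 2003-09-21 (end of the 10-day waiting period, which began when Form R-1 is filed on 2003-09-11) are 2003-10-07 and 2003-11-20 respectively; done 2003-11-18 — within the window.
Step 3 — counting 6 days from 2003-11-18 (when the supplementary schedule is filed) gives a deadline of 2003-11-24; completed 2003-11-23, before the deadline.
Step 4 — 9 and 30 days from 2003-12-26 (end of the 33-day review period, which began when the website notice is posted on 2003-11-23) are 2004-01-04 and 2004-01-25 respectively; 2004-01-05 falls inside that range.
Step 5 — 8 and 42 days from 2004-01-13 (end of the 8-day waiting period, which began when the posting confirmation is filed on 2004-01-05) are 2004-01-21 and 2004-02-24 respectively; done 2004-02-23 — within the window.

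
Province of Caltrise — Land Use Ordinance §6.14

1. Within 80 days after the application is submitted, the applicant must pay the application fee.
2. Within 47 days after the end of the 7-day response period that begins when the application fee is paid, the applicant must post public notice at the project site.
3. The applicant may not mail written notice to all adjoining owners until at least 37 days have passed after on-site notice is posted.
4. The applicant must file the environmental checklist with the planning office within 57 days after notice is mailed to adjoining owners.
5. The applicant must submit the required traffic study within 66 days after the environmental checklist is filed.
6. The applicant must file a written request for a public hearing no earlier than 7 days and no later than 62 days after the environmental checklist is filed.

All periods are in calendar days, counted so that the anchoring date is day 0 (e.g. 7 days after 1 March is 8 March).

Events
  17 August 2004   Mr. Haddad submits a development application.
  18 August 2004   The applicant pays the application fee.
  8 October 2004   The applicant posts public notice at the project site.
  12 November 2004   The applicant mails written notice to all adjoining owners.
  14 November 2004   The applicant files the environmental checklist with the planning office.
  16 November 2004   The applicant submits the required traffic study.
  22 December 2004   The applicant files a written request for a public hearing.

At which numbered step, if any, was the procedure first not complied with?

Step 3

Step 1 — counting 80 days from 17 August 2004 (when the application is submitted) gives a deadline of 5 November 2004; completed 18 August 2004, before the deadline.
Step 2 — counting 47 days from 25 August 2004 (end of the 7-day response period, which began when the application fee is paid on 18 August 2004) gives a deadline of 11 October 2004; done 8 October 2004 — timely.
Step 3 — must wait 37 days from 8 October 2004 (when on-site notice is posted), so not before 14 November 2004; done 12 November 2004 — 2 days too early.
Later steps need not be reached.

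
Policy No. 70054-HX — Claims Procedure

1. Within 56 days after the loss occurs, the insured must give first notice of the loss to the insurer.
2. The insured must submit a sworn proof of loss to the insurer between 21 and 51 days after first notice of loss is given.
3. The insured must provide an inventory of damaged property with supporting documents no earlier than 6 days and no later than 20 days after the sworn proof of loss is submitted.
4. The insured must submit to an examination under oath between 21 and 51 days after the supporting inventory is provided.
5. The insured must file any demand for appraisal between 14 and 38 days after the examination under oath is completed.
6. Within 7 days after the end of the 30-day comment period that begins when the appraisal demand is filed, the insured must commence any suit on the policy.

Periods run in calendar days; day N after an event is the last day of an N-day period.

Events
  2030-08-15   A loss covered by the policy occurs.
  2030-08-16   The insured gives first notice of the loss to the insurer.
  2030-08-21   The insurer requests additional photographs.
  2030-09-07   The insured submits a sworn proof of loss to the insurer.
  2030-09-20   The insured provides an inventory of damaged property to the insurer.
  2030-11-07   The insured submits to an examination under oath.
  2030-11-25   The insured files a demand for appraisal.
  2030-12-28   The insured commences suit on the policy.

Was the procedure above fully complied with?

Step 1: 56 days after 2030-08-15 (when the loss occurs) is 2030-10-10; completed 2030-08-16, before the deadline.
Step 2: the window is 21–51 days after 2030-08-16 (when first notice of loss is given), so 2030-09-06 through 2030-10-06; done 2030-09-07 — within the window.
Step 3: the window is 6–20 days after 2030-09-07 (when the sworn proof of loss is submitted), so 2030-09-13 through 2030-09-27; done 2030-09-20 — within the window.
Step 4: the window is 21–51 days after 2030-09-20 (when the supporting inventory is provided), so 2030-10-11 through 2030-11-10; 2030-11-07 falls inside that range.
Step 5: the window is 14–38 days after 2030-11-07 (when the examination under oath is completed), so 2030-11-21 through 2030-12-15; 2030-11-25 falls inside that range.
Step 6: 7 days after 2030-12-25 (end of the 30-day comment period, which began when the appraisal demand is filed on 2030-11-25) is 2031-01-01; completed 2030-12-28, before the deadline.

Yes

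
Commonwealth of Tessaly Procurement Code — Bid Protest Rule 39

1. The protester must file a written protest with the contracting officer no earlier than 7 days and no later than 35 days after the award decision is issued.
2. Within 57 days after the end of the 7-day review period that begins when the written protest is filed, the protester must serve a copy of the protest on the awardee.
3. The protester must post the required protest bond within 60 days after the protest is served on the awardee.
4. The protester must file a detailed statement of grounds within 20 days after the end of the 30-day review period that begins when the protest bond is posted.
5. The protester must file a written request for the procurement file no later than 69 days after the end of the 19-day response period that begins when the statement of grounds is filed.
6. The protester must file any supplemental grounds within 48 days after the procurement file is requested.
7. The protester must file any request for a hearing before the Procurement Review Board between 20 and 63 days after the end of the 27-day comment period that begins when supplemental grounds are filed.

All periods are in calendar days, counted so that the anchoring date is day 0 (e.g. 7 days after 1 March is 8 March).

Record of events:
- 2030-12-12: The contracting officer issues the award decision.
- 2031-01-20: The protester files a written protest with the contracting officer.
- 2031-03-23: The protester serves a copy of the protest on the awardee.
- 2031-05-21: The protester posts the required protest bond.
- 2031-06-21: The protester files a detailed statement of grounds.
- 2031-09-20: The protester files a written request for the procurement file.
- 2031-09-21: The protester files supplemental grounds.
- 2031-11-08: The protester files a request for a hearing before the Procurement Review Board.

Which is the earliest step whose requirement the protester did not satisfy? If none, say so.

Step 1

(1) the permitted window runs from 2030-12-12 + 7 = 2030-12-19 to 2030-12-12 + 35 = 2031-01-16; 2031-01-20 is 4 days past the end of the window.
Later steps need not be reached.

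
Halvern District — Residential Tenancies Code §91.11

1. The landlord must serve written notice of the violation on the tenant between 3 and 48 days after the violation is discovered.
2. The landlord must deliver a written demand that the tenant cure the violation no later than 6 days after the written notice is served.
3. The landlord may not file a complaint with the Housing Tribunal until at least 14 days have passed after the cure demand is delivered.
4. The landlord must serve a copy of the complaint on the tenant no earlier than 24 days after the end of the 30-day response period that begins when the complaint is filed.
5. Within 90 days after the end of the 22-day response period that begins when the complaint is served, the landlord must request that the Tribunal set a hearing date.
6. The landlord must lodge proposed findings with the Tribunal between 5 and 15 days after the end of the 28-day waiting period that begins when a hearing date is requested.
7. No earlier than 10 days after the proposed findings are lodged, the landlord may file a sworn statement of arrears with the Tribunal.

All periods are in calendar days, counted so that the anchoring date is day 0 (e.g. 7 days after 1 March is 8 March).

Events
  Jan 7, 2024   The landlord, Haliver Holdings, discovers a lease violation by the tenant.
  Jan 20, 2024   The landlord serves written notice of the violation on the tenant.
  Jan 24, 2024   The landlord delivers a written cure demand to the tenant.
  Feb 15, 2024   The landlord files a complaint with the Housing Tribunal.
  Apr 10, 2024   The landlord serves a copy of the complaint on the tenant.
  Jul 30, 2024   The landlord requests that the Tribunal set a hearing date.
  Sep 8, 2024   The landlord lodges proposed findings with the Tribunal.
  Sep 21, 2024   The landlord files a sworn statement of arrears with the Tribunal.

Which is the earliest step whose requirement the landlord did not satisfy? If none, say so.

None — every step was satisfied

Step 1 — 3 and 48 days from Jan 7, 2024 (when the violation is discovered) are Jan 10, 2024 and Feb 24, 2024 respectively; done Jan 20, 2024, which is between those dates.
Step 2 — counting 6 days from Jan 20, 2024 (when the written notice is served) gives a deadline of Jan 26, 2024; completed Jan 24, 2024, before the deadline.
Step 3 — must wait 14 days from Jan 24, 2024 (when the cure demand is delivered), so not before Feb 7, 2024; Feb 15, 2024 is on or after that date.
Step 4 — must wait 24 days from Mar 16, 2024 (end of the 30-day response period, which began when the complaint is filed on Feb 15, 2024), so not before Apr 9, 2024; done Apr 10, 2024 — permitted.
Step 5 — counting 90 days from May 2, 2024 (end of the 22-day response period, which began when the complaint is served on Apr 10, 2024) gives a deadline of Jul 31, 2024; completed Jul 30, 2024, before the deadline.
Step 6 — 5 and 15 days from Aug 27, 2024 (end of the 28-day waiting period, which began when a hearing date is requested on Jul 30, 2024) are Sep 1, 2024 and Sep 11, 2024 respectively; Sep 8, 2024 falls inside that range.
Step 7 — must wait 10 days from Sep 8, 2024 (when the proposed findings are lodged), so not before Sep 18, 2024; Sep 21, 2024 is on or after that date.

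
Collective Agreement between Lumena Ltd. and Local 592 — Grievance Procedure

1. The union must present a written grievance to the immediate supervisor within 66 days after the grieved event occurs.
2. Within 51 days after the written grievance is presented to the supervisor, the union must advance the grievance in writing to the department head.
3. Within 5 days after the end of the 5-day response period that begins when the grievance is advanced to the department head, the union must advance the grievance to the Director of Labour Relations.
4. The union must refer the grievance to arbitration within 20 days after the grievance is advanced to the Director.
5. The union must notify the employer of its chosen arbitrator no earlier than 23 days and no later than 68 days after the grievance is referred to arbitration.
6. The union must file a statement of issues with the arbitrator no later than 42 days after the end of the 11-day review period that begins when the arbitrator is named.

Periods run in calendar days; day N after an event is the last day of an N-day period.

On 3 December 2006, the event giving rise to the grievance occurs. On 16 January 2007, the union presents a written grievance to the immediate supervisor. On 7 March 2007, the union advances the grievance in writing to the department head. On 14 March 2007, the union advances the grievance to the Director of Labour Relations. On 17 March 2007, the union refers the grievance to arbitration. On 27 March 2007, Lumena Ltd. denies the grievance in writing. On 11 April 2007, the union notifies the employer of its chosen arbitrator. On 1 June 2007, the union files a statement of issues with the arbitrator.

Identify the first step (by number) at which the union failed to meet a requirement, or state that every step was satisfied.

(1) due by 3 December 2006 + 66 days = 7 February 2007; completed 16 January 2007, before the deadline.
(2) due by 16 January 2007 + 51 days = 8 March 2007; done 7 March 2007 — timely.
(3) due by 12 March 2007 + 5 days = 17 March 2007; 14 March 2007 is within that limit.
(4) due by 14 March 2007 + 20 days = 3 April 2007; completed 17 March 2007, before the deadline.
(5) the permitted window runs from 17 March 2007 + 23 = 9 April 2007 to 17 March 2007 + 68 = 24 May 2007; done 11 April 2007, which is between those dates.
(6) due by 22 April 2007 + 42 days = 3 June 2007; completed 1 June 2007, before the deadline.

None — every step was satisfied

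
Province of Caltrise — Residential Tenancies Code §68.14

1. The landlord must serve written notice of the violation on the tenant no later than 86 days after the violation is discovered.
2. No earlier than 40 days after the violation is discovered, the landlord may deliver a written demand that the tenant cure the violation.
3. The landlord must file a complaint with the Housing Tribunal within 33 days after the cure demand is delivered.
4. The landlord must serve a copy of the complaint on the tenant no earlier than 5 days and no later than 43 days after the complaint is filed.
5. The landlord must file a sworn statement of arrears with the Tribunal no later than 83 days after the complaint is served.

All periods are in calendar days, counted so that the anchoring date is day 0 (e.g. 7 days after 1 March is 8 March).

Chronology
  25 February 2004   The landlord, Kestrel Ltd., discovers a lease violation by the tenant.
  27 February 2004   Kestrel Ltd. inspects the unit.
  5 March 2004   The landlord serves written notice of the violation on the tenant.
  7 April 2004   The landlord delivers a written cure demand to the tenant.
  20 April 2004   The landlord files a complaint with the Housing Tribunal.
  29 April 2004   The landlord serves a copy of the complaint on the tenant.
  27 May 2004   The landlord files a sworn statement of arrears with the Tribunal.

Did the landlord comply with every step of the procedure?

Step 1 — counting 86 days from 25 February 2004 (when the violation is discovered) gives a deadline of 21 May 2004; done 5 March 2004 — timely.
Step 2 — must wait 40 days from 25 February 2004 (when the violation is discovered), so not before 5 April 2004; done 7 April 2004 — permitted.
Step 3 — counting 33 days from 7 April 2004 (when the cure demand is delivered) gives a deadline of 10 May 2004; done 20 April 2004 — timely.
Step 4 — 5 and 43 days from 20 April 2004 (when the complaint is filed) are 25 April 2004 and 2 June 2004 respectively; 29 April 2004 falls inside that range.
Step 5 — counting 83 days from 29 April 2004 (when the complaint is served) gives a deadline of 21 July 2004; 27 May 2004 is within that limit.

Yes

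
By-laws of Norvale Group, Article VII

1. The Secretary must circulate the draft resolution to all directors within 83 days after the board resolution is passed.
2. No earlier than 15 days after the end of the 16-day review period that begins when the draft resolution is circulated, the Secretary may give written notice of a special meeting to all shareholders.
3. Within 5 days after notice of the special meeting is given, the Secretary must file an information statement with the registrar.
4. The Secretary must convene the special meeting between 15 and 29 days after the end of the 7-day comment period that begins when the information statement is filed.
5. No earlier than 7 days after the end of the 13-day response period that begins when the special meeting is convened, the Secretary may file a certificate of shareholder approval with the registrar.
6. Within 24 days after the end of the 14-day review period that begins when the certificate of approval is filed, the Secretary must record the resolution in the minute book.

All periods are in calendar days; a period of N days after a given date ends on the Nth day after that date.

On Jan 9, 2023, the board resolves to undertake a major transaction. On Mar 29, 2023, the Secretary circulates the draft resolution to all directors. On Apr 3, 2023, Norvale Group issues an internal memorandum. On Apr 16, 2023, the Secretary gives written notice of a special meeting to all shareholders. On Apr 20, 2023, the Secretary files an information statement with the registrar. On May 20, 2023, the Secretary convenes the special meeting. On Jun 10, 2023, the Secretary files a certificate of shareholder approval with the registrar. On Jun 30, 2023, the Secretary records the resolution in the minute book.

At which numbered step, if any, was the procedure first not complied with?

Step 1: 83 days after Jan 9, 2023 (when the board resolution is passed) is Apr 2, 2023; completed Mar 29, 2023, before the deadline.
Step 2: the earliest permitted date is 15 days after Apr 14, 2023 (end of the 16-day review period, which began when the draft resolution is circulated on Mar 29, 2023), i.e. Apr 29, 2023; Apr 16, 2023 is 13 days before the earliest permitted date.

Step 2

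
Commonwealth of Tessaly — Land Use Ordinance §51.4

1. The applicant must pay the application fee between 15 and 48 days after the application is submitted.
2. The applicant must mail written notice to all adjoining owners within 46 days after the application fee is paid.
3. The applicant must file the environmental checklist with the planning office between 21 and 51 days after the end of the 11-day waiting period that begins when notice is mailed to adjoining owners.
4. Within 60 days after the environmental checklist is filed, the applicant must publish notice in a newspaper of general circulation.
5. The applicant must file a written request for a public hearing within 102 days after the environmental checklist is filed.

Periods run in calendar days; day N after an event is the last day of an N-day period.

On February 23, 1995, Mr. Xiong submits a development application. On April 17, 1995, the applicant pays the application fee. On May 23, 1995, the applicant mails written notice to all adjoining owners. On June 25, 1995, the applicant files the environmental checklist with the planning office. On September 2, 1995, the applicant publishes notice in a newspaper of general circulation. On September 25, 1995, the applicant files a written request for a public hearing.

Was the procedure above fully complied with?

No

Step 1: the window is 15–48 days after February 23, 1995 (when the application is submitted), so March 10, 1995 through April 12, 1995; done April 17, 1995 — 5 days after the window closed.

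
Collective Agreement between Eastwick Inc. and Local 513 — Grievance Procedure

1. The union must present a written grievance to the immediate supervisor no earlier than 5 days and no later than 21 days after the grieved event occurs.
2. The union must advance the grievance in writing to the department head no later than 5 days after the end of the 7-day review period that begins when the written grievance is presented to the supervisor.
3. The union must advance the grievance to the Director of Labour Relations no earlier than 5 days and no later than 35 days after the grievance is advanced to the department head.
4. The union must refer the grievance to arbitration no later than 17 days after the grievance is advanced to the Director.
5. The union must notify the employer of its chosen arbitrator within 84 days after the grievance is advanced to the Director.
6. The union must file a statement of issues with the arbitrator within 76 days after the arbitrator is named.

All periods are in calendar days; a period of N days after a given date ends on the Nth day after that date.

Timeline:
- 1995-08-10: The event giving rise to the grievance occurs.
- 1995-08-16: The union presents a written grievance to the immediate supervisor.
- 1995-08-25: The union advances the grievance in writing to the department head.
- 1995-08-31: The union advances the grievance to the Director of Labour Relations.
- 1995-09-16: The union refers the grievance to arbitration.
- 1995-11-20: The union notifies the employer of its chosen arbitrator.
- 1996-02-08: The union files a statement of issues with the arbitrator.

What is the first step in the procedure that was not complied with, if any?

(1) the permitted window runs from 1995-08-10 + 5 = 1995-08-15 to 1995-08-10 + 21 = 1995-08-31; done 1995-08-16, which is between those dates.
(2) due by 1995-08-23 + 5 days = 1995-08-28; 1995-08-25 is within that limit.
(3) the permitted window runs from 1995-08-25 + 5 = 1995-08-30 to 1995-08-25 + 35 = 1995-09-29; done 1995-08-31, which is between those dates.
(4) due by 1995-08-31 + 17 days = 1995-09-17; completed 1995-09-16, before the deadline.
(5) due by 1995-08-31 + 84 days = 1995-11-23; 1995-11-20 is within that limit.
(6) due by 1995-11-20 + 76 days = 1996-02-04; 1996-02-08 misses that deadline by 4 days.
That is the first point of non-compliance.

Step 6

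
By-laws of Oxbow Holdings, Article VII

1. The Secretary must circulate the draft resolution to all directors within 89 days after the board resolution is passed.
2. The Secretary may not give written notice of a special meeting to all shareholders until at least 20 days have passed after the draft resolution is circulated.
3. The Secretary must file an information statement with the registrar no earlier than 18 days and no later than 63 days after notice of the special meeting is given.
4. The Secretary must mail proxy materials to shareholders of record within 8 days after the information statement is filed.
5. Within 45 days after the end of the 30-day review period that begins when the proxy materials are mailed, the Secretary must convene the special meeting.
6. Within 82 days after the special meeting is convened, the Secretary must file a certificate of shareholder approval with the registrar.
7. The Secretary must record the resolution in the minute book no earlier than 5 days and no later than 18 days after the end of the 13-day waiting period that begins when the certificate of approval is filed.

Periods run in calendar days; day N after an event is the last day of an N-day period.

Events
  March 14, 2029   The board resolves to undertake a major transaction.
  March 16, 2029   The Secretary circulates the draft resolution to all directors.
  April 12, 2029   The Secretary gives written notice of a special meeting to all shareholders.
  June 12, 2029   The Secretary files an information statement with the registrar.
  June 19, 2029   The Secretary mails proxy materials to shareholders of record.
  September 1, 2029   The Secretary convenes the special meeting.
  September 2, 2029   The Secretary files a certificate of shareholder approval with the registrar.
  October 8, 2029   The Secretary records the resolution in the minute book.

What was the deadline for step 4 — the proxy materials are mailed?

Step 4 runs from June 12, 2029, when the information statement is filed. 8 days after June 12, 2029 is June 20, 2029.

June 20, 2029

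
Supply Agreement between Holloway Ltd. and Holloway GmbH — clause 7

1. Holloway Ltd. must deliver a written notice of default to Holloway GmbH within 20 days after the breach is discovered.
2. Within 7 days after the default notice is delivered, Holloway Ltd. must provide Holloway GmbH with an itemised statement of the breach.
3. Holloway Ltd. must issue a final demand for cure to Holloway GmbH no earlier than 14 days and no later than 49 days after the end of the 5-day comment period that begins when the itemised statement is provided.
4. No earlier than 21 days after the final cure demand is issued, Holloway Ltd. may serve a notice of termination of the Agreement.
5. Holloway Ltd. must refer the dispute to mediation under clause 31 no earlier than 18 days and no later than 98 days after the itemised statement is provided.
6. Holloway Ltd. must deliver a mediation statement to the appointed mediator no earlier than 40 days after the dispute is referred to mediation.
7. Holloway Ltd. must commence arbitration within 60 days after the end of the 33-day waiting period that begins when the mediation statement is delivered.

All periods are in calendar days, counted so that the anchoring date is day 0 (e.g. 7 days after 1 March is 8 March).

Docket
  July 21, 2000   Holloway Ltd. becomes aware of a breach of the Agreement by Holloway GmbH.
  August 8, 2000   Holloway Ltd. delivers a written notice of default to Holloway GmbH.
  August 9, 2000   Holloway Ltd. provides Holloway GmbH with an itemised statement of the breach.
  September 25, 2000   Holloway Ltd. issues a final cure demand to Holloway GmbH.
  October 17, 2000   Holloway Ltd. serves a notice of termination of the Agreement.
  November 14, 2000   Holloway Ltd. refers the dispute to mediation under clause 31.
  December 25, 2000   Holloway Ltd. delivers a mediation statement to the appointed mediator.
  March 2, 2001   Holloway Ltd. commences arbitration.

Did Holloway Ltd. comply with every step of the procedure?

Step 1 — counting 20 days from July 21, 2000 (when the breach is discovered) gives a deadline of August 10, 2000; completed August 8, 2000, before the deadline.
Step 2 — counting 7 days from August 8, 2000 (when the default notice is delivered) gives a deadline of August 15, 2000; August 9, 2000 is within that limit.
Step 3 — 14 and 49 days from August 14, 2000 (end of the 5-day comment period, which began when the itemised statement is provided on August 9, 2000) are August 28, 2000 and October 2, 2000 respectively; done September 25, 2000, which is between those dates.
Step 4 — must wait 21 days from September 25, 2000 (when the final cure demand is issued), so not before October 16, 2000; done October 17, 2000, after the minimum wait.
Step 5 — 18 and 98 days from August 9, 2000 (when the itemised statement is provided) are August 27, 2000 and November 15, 2000 respectively; done November 14, 2000, which is between those dates.
Step 6 — must wait 40 days from November 14, 2000 (when the dispute is referred to mediation), so not before December 24, 2000; done December 25, 2000, after the minimum wait.
Step 7 — counting 60 days from January 27, 2001 (end of the 33-day waiting period, which began when the mediation statement is delivered on December 25, 2000) gives a deadline of March 28, 2001; March 2, 2001 is within that limit.

Yes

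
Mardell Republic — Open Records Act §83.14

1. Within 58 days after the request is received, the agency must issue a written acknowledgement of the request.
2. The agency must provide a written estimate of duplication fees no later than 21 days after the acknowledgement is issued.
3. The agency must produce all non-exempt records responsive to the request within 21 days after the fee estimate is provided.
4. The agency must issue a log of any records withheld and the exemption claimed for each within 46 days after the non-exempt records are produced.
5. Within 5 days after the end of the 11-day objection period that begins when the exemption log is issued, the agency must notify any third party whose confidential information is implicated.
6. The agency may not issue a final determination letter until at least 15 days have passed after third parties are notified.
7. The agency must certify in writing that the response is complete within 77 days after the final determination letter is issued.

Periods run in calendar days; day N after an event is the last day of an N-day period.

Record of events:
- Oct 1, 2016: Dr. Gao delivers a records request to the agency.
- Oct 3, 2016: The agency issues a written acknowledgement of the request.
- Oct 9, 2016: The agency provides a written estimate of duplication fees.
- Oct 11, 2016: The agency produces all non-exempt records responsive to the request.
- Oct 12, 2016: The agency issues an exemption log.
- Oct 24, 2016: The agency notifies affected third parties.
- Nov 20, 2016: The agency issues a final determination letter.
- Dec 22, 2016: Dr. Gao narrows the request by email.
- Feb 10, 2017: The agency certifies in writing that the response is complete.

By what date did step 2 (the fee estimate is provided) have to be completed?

Step 2 runs from Oct 3, 2016, when the acknowledgement is issued. 21 days after Oct 3, 2016 is Oct 24, 2016.

Oct 24, 2016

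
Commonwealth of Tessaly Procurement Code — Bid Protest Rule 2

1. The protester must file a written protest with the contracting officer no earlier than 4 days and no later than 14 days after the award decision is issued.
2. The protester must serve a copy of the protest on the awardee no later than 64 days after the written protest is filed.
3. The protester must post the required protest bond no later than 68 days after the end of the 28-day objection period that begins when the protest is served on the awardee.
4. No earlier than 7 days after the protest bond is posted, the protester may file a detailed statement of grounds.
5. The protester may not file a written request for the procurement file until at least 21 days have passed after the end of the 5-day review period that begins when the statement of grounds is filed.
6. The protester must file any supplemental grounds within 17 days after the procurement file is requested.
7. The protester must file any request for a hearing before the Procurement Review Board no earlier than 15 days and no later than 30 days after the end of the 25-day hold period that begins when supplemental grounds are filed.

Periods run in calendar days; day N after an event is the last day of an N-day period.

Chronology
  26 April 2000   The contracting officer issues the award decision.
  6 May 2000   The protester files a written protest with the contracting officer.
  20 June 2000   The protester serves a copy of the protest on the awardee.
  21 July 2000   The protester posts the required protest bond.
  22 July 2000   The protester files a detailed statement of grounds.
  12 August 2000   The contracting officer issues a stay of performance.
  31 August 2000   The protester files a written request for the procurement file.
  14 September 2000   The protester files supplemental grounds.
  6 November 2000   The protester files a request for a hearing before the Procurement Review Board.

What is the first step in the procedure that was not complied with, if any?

Step 1 — 4 and 14 days from 26 April 2000 (when the award decision is issued) are 30 April 2000 and 10 May 2000 respectively; 6 May 2000 falls inside that range.
Step 2 — counting 64 days from 6 May 2000 (when the written protest is filed) gives a deadline of 9 July 2000; 20 June 2000 is within that limit.
Step 3 — counting 68 days from 18 July 2000 (end of the 28-day objection period, which began when the protest is served on the awardee on 20 June 2000) gives a deadline of 24 September 2000; completed 21 July 2000, before the deadline.
Step 4 — must wait 7 days from 21 July 2000 (when the protest bond is posted), so not before 28 July 2000; acted on 22 July 2000, 6 days prematurely.

Step 4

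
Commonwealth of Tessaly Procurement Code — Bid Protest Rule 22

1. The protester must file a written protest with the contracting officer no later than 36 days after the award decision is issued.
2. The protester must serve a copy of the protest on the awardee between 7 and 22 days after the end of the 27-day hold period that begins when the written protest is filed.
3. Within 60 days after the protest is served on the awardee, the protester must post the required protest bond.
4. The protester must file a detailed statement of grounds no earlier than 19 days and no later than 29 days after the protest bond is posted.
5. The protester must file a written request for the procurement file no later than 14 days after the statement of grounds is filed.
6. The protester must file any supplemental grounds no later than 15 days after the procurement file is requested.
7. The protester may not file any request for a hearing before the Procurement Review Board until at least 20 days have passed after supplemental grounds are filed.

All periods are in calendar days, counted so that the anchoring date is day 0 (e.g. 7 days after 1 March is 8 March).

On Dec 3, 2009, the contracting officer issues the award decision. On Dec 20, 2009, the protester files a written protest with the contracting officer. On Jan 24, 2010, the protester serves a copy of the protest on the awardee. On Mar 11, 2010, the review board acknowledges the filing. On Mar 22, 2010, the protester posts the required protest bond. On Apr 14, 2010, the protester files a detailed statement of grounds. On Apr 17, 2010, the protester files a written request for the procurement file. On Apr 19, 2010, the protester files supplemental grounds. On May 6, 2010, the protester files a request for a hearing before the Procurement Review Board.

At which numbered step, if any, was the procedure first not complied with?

Step 7

Step 1: 36 days after Dec 3, 2009 (when the award decision is issued) is Jan 8, 2010; done Dec 20, 2009 — timely.
Step 2: the window is 7–22 days after Jan 16, 2010 (end of the 27-day hold period, which began when the written protest is filed on Dec 20, 2009), so Jan 23, 2010 through Feb 7, 2010; Jan 24, 2010 falls inside that range.
Step 3: 60 days after Jan 24, 2010 (when the protest is served on the awardee) is Mar 25, 2010; Mar 22, 2010 is within that limit.
Step 4: the window is 19–29 days after Mar 22, 2010 (when the protest bond is posted), so Apr 10, 2010 through Apr 20, 2010; done Apr 14, 2010, which is between those dates.
Step 5: 14 days after Apr 14, 2010 (when the statement of grounds is filed) is Apr 28, 2010; done Apr 17, 2010 — timely.
Step 6: 15 days after Apr 17, 2010 (when the procurement file is requested) is May 2, 2010; completed Apr 19, 2010, before the deadline.
Step 7: the earliest permitted date is 20 days after Apr 19, 2010 (when supplemental grounds are filed), i.e. May 9, 2010; done May 6, 2010 — 3 days too early.
The analysis stops there.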